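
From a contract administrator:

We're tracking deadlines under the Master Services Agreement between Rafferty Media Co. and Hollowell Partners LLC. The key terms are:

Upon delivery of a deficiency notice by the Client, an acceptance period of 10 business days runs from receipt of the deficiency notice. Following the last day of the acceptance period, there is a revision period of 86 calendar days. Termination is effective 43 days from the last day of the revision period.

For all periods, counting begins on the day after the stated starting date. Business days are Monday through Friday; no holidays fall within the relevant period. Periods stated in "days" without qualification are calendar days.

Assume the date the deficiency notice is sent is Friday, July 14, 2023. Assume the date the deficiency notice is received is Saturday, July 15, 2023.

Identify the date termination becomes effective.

From Saturday, July 15, 2023, 10 business days (Jul 17, Jul 18, Jul 19, Jul 20, Jul 21, Jul 24, Jul 25, Jul 26, Jul 27, Jul 28, skipping weekends) brings us to Friday, July 28, 2023, which is the last day of the acceptance period.
The last day of the revision period: 86 calendar days after July 28, 2023 is October 22, 2023.
The date termination becomes effective: 43 calendar days after October 22, 2023 is December 4, 2023.

December 4, 2023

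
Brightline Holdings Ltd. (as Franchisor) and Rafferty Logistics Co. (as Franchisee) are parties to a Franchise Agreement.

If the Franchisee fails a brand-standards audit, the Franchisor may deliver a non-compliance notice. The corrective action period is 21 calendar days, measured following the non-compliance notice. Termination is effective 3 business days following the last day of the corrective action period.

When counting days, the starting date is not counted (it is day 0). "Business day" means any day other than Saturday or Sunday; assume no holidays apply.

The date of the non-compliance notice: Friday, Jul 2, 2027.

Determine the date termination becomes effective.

Jul 28, 2027

Adding 21 calendar days to Jul 2, 2027 gives Jul 23, 2027, which is the last day of the corrective action period.
The date termination becomes effective: counting 3 business days from Friday, Jul 23, 2027 (Jul 26, Jul 27, Jul 28, skipping weekends) reaches Wednesday, Jul 28, 2027.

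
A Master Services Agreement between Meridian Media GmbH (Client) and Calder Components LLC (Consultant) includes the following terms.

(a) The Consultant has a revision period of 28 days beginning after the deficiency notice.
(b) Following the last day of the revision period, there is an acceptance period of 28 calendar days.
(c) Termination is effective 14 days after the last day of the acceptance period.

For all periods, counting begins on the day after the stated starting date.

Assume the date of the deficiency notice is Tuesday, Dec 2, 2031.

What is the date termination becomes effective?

Feb 10, 2032

The last day of the revision period: 28 calendar days after Dec 2, 2031 is Dec 30, 2031.
The last day of the acceptance period: Dec 30, 2031 + 28 days = Jan 27, 2032.
The date termination becomes effective: 14 calendar days after Jan 27, 2032 is Feb 10, 2032.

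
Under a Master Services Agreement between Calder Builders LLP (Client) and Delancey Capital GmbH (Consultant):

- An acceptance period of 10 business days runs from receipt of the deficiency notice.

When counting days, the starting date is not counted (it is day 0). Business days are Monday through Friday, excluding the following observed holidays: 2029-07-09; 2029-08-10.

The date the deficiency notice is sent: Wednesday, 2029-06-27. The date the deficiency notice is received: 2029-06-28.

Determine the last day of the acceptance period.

The last day of the acceptance period: counting 10 business days from Thursday, 2029-06-28 (Jun 29, Jul 2, Jul 3, Jul 4, Jul 5, Jul 6, Jul 10, Jul 11, Jul 12, Jul 13, skipping weekends and the listed holiday on Jul 9) reaches Friday, 2029-07-13.

2029-07-13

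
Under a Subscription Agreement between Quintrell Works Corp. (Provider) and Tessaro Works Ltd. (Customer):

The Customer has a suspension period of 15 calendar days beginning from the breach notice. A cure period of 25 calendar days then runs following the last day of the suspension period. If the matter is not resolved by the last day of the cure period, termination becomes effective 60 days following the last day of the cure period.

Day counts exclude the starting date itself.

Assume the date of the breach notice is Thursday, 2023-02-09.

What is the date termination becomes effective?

Adding 15 calendar days to 2023-02-09 gives 2023-02-24, which is the last day of the suspension period.
Adding 25 calendar days to 2023-02-24 gives 2023-03-21, which is the last day of the cure period.
Adding 60 calendar days to 2023-03-21 gives 2023-05-20, which is the date termination becomes effective.

2023-05-20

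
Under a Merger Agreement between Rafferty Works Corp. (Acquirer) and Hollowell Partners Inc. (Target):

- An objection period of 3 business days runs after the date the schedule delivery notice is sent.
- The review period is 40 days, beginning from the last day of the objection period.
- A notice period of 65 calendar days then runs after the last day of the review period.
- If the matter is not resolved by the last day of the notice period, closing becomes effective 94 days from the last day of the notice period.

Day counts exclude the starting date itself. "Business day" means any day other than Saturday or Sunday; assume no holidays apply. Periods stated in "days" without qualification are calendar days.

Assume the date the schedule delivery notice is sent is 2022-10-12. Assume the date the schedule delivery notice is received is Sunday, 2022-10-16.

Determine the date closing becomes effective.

The last day of the objection period: counting 3 business days from Wednesday, 2022-10-12 (Oct 13, Oct 14, Oct 17, skipping weekends) reaches Monday, 2022-10-17.
Adding 40 calendar days to 2022-10-17 gives 2022-11-26, which is the last day of the review period.
Adding 65 calendar days to 2022-11-26 gives 2023-01-30, which is the last day of the notice period.
Adding 94 calendar days to 2023-01-30 gives 2023-05-04, which is the date closing becomes effective.

2023-05-04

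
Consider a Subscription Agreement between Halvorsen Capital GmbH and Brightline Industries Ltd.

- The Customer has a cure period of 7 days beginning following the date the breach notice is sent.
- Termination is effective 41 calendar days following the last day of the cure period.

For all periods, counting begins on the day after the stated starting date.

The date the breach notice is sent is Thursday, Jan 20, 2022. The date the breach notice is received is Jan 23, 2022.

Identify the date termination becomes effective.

The last day of the cure period: Jan 20, 2022 + 7 days = Jan 27, 2022.
The date termination becomes effective: 41 calendar days after Jan 27, 2022 is Mar 9, 2022.

Mar 9, 2022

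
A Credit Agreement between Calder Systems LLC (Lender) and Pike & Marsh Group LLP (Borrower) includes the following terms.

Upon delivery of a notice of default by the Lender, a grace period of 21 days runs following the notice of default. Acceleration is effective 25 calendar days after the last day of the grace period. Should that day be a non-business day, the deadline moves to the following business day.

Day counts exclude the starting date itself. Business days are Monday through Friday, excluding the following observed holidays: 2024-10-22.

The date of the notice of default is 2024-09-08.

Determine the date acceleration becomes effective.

The last day of the grace period: 21 calendar days after 2024-09-08 is 2024-09-29.
The date acceleration becomes effective: 2024-09-29 + 25 days = 2024-10-24. 2024-10-24 is a Thursday and is not a listed holiday, so no roll-forward applies.

2024-10-24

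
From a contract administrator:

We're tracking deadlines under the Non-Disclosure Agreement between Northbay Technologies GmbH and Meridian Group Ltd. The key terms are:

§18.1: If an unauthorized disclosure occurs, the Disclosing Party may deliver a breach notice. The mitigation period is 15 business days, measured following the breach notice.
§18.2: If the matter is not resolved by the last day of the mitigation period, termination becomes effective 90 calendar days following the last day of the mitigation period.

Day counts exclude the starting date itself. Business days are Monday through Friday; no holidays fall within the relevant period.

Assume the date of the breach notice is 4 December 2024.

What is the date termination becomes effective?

The last day of the mitigation period: counting 15 business days from Wednesday, 4 December 2024 (Dec 5, Dec 6, Dec 9, Dec 10, …, Dec 23, Dec 24, Dec 25, skipping weekends) reaches Wednesday, 25 December 2024.
The date termination becomes effective: 25 December 2024 + 90 days = 25 March 2025.

25 March 2025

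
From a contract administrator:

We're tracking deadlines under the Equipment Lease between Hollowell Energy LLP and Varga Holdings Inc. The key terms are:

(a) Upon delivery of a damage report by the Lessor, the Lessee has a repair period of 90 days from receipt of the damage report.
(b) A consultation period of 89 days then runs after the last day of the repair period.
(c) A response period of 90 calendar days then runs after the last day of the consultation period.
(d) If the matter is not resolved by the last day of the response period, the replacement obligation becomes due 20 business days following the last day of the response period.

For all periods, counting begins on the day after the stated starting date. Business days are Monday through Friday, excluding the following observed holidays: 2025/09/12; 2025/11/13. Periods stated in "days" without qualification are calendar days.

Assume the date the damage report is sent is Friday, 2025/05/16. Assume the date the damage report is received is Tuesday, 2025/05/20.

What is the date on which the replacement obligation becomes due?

Adding 90 calendar days to 2025/05/20 gives 2025/08/18, which is the last day of the repair period.
The last day of the consultation period: 89 calendar days after 2025/08/18 is 2025/11/15.
Adding 90 calendar days to 2025/11/15 gives 2026/02/13, which is the last day of the response period.
The date on which the replacement obligation becomes due: 20 business days after Friday, 2026/02/13, skipping weekends — Feb 16, Feb 17, Feb 18, Feb 19, …, Mar 11, Mar 12, Mar 13 — lands on Friday, 2026/03/13.

2026/03/13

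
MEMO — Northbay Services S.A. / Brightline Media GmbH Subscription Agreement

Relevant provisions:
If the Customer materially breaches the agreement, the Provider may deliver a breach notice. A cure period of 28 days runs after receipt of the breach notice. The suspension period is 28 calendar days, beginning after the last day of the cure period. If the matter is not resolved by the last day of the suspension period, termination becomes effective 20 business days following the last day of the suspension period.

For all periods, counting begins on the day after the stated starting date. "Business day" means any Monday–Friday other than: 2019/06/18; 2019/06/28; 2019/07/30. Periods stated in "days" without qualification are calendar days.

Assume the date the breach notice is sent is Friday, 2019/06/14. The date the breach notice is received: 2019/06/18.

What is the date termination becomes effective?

The last day of the cure period: 28 calendar days after 2019/06/18 is 2019/07/16.
The last day of the suspension period: 2019/07/16 + 28 days = 2019/08/13.
From Tuesday, 2019/08/13, 20 business days (Aug 14, Aug 15, Aug 16, Aug 19, …, Sep 6, Sep 9, Sep 10, skipping weekends) brings us to Tuesday, 2019/09/10, which is the date termination becomes effective.

2019/09/10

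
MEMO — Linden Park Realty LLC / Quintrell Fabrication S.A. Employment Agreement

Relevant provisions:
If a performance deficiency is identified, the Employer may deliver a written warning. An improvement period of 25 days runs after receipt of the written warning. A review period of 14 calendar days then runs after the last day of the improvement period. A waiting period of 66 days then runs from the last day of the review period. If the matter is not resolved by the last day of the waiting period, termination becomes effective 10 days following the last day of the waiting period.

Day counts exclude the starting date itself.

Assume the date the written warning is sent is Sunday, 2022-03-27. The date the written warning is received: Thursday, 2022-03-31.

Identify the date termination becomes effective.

2022-07-24

The last day of the improvement period: 25 calendar days after 2022-03-31 is 2022-04-25.
The last day of the review period: 2022-04-25 + 14 days = 2022-05-09.
Adding 66 calendar days to 2022-05-09 gives 2022-07-14, which is the last day of the waiting period.
Adding 10 calendar days to 2022-07-14 gives 2022-07-24, which is the date termination becomes effective.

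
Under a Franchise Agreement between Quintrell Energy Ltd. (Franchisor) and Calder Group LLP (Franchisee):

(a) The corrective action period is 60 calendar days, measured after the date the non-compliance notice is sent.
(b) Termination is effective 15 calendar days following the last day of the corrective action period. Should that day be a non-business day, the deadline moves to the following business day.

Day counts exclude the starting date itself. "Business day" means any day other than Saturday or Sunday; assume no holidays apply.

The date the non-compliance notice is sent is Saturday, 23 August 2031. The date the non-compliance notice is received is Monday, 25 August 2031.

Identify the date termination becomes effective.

The last day of the corrective action period: 23 August 2031 + 60 days = 22 October 2031.
The date termination becomes effective: 22 October 2031 + 15 days = 6 November 2031. 6 November 2031 is a Thursday, so no roll-forward applies.

6 November 2031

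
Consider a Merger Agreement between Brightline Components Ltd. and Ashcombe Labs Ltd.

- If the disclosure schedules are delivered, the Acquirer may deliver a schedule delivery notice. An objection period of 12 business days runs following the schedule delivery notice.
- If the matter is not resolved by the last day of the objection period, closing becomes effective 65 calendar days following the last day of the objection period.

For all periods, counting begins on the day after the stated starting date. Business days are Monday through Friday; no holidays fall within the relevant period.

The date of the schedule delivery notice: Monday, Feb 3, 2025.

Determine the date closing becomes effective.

The last day of the objection period: counting 12 business days from Monday, Feb 3, 2025 (Feb 4, Feb 5, Feb 6, Feb 7, …, Feb 17, Feb 18, Feb 19, skipping weekends) reaches Wednesday, Feb 19, 2025.
The date closing becomes effective: 65 calendar days after Feb 19, 2025 is Apr 25, 2025.

Apr 25, 2025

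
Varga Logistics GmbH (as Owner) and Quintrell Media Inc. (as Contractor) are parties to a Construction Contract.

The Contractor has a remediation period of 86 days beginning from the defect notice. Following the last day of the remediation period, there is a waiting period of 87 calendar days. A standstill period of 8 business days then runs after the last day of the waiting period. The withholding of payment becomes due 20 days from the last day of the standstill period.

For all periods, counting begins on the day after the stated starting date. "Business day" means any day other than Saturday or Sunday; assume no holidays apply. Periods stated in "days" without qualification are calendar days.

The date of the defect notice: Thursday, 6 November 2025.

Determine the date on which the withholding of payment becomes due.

The last day of the remediation period: 6 November 2025 + 86 days = 31 January 2026.
Adding 87 calendar days to 31 January 2026 gives 28 April 2026, which is the last day of the waiting period.
From Tuesday, 28 April 2026, 8 business days (Apr 29, Apr 30, May 1, May 4, May 5, May 6, May 7, May 8, skipping weekends) brings us to Friday, 8 May 2026, which is the last day of the standstill period.
Adding 20 calendar days to 8 May 2026 gives 28 May 2026, which is the date on which the withholding of payment becomes due.

28 May 2026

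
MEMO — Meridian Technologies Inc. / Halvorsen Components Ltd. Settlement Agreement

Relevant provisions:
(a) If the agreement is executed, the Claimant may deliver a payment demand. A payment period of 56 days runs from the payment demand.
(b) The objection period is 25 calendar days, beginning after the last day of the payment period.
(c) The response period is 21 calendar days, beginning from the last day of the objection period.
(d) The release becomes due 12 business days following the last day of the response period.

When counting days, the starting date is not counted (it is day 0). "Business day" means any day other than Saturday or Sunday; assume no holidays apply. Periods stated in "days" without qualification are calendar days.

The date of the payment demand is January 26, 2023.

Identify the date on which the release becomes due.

The last day of the payment period: 56 calendar days after January 26, 2023 is March 23, 2023.
The last day of the objection period: March 23, 2023 + 25 days = April 17, 2023.
Adding 21 calendar days to April 17, 2023 gives May 8, 2023, which is the last day of the response period.
From Monday, May 8, 2023, 12 business days (May 9, May 10, May 11, May 12, …, May 22, May 23, May 24, skipping weekends) brings us to Wednesday, May 24, 2023, which is the date on which the release becomes due.

May 24, 2023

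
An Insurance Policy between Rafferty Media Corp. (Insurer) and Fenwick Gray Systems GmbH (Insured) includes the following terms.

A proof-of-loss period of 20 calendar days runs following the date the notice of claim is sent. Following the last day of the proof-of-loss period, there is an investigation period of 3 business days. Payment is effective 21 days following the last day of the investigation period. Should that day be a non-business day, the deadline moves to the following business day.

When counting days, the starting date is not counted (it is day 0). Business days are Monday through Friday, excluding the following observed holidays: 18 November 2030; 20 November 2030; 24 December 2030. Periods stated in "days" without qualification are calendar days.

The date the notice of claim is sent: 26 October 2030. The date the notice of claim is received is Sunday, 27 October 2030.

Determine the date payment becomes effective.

Adding 20 calendar days to 26 October 2030 gives 15 November 2030, which is the last day of the proof-of-loss period.
From Friday, 15 November 2030, 3 business days (Nov 19, Nov 21, Nov 22, skipping weekends and the listed holidays on Nov 18, Nov 20) brings us to Friday, 22 November 2030, which is the last day of the investigation period.
Adding 21 calendar days to 22 November 2030 gives 13 December 2030, which is the date payment becomes effective. 13 December 2030 is a Friday and is not a listed holiday, so no roll-forward applies.

13 December 2030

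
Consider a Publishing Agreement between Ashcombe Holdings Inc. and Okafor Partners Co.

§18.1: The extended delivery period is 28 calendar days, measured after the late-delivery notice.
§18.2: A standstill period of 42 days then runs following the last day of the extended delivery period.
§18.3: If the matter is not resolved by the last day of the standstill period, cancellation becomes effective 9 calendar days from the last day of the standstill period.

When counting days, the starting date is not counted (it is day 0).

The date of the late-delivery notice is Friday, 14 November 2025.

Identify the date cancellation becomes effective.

1 February 2026

The last day of the extended delivery period: 28 calendar days after 14 November 2025 is 12 December 2025.
The last day of the standstill period: 42 calendar days after 12 December 2025 is 23 January 2026.
The date cancellation becomes effective: 23 January 2026 + 9 days = 1 February 2026.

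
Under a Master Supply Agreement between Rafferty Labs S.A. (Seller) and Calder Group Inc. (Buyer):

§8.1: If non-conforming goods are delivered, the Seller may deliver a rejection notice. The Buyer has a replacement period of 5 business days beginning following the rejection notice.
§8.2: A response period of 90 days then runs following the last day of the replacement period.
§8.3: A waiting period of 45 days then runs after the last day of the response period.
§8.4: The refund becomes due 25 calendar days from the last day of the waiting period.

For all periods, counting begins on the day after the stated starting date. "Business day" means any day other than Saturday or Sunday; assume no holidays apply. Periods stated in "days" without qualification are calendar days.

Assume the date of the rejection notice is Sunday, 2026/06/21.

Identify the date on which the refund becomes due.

The last day of the replacement period: 5 business days after Sunday, 2026/06/21, skipping weekends — Jun 22, Jun 23, Jun 24, Jun 25, Jun 26 — lands on Friday, 2026/06/26.
Adding 90 calendar days to 2026/06/26 gives 2026/09/24, which is the last day of the response period.
Adding 45 calendar days to 2026/09/24 gives 2026/11/08, which is the last day of the waiting period.
The date on which the refund becomes due: 2026/11/08 + 25 days = 2026/12/03.

2026/12/03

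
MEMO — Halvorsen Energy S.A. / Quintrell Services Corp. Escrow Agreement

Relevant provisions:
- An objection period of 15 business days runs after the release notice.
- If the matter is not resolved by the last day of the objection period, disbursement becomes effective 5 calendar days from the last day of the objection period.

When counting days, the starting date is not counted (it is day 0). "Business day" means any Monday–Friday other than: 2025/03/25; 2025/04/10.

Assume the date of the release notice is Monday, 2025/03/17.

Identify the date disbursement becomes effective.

The last day of the objection period: 15 business days after Monday, 2025/03/17, skipping weekends and the listed holiday on Mar 25 — Mar 18, Mar 19, Mar 20, Mar 21, …, Apr 4, Apr 7, Apr 8 — lands on Tuesday, 2025/04/08.
The date disbursement becomes effective: 5 calendar days after 2025/04/08 is 2025/04/13.

2025/04/13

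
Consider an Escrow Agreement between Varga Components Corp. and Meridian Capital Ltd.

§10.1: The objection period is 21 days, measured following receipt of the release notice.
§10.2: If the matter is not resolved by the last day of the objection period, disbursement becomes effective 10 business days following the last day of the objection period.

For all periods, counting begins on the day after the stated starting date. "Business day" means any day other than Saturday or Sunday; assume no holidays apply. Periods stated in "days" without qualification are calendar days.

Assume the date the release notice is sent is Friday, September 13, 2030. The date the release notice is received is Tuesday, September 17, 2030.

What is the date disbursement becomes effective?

The last day of the objection period: 21 calendar days after September 17, 2030 is October 8, 2030.
From Tuesday, October 8, 2030, 10 business days (Oct 9, Oct 10, Oct 11, Oct 14, Oct 15, Oct 16, Oct 17, Oct 18, Oct 21, Oct 22, skipping weekends) brings us to Tuesday, October 22, 2030, which is the date disbursement becomes effective.

October 22, 2030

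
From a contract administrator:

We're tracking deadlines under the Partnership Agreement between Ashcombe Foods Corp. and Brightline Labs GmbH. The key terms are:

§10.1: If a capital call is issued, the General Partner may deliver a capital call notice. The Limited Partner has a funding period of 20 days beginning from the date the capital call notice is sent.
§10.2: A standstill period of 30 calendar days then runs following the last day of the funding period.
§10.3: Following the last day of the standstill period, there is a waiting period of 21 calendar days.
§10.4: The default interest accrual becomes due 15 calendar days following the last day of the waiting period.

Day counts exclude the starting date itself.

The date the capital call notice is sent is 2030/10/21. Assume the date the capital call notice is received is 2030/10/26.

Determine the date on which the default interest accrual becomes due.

2031/01/15

The last day of the funding period: 20 calendar days after 2030/10/21 is 2030/11/10.
The last day of the standstill period: 30 calendar days after 2030/11/10 is 2030/12/10.
The last day of the waiting period: 2030/12/10 + 21 days = 2030/12/31.
The date on which the default interest accrual becomes due: 15 calendar days after 2030/12/31 is 2031/01/15.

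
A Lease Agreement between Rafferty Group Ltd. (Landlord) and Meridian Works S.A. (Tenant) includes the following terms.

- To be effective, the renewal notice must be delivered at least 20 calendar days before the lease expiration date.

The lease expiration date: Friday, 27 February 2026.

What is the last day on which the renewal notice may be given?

7 February 2026

27 February 2026 minus 20 days is 7 February 2026.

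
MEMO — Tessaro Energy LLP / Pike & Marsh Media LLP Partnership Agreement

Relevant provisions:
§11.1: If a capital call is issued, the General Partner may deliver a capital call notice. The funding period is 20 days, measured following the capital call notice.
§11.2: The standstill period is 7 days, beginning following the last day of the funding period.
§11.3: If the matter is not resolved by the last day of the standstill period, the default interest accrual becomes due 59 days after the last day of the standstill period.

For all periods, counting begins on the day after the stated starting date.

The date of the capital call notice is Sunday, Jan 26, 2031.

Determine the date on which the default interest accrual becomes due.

Apr 22, 2031

Adding 20 calendar days to Jan 26, 2031 gives Feb 15, 2031, which is the last day of the funding period.
The last day of the standstill period: 7 calendar days after Feb 15, 2031 is Feb 22, 2031.
Adding 59 calendar days to Feb 22, 2031 gives Apr 22, 2031, which is the date on which the default interest accrual becomes due.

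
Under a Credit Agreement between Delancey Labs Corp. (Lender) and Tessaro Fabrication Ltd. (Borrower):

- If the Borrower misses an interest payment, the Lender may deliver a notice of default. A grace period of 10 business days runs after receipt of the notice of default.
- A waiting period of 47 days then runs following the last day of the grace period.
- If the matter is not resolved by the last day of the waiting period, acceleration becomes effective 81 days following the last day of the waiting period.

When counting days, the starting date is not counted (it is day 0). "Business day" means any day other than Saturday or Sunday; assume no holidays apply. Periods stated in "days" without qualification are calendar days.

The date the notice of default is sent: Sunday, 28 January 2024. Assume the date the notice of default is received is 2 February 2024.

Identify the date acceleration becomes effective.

23 June 2024

The last day of the grace period: counting 10 business days from Friday, 2 February 2024 (Feb 5, Feb 6, Feb 7, Feb 8, Feb 9, Feb 12, Feb 13, Feb 14, Feb 15, Feb 16, skipping weekends) reaches Friday, 16 February 2024.
The last day of the waiting period: 47 calendar days after 16 February 2024 is 3 April 2024.
The date acceleration becomes effective: 81 calendar days after 3 April 2024 is 23 June 2024.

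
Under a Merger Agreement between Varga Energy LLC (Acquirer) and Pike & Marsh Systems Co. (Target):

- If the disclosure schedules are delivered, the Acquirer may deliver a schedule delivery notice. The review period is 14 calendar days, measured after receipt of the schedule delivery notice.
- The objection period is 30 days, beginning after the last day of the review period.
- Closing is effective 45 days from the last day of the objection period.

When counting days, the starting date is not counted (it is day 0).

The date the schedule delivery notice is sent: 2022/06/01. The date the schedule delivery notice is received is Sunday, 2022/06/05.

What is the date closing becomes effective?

The last day of the review period: 14 calendar days after 2022/06/05 is 2022/06/19.
Adding 30 calendar days to 2022/06/19 gives 2022/07/19, which is the last day of the objection period.
The date closing becomes effective: 2022/07/19 + 45 days = 2022/09/02.

2022/09/02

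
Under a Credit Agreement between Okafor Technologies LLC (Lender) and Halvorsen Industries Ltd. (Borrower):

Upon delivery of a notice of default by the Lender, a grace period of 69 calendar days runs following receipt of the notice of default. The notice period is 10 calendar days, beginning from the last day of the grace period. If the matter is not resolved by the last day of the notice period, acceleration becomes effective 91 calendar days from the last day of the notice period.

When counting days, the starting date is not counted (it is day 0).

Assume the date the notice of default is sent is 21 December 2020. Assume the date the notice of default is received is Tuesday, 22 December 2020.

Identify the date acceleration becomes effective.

10 June 2021

Adding 69 calendar days to 22 December 2020 gives 1 March 2021, which is the last day of the grace period.
The last day of the notice period: 1 March 2021 + 10 days = 11 March 2021.
Adding 91 calendar days to 11 March 2021 gives 10 June 2021, which is the date acceleration becomes effective.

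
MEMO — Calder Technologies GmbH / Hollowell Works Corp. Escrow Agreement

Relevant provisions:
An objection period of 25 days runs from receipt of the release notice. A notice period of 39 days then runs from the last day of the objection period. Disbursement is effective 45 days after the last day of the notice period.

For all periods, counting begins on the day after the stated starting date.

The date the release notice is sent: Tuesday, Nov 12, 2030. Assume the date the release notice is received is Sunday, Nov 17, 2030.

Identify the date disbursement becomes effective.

The last day of the objection period: 25 calendar days after Nov 17, 2030 is Dec 12, 2030.
The last day of the notice period: Dec 12, 2030 + 39 days = Jan 20, 2031.
Adding 45 calendar days to Jan 20, 2031 gives Mar 6, 2031, which is the date disbursement becomes effective.

Mar 6, 2031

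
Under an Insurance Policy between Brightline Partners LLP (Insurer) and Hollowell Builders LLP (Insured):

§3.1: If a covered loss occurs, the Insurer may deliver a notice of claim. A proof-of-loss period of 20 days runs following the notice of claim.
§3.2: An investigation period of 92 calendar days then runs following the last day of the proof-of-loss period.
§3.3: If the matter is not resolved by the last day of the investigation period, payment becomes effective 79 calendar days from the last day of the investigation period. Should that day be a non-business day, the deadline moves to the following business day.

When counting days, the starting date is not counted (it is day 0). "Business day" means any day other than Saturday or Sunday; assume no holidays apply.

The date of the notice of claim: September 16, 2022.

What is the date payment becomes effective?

March 27, 2023

The last day of the proof-of-loss period: 20 calendar days after September 16, 2022 is October 6, 2022.
Adding 92 calendar days to October 6, 2022 gives January 6, 2023, which is the last day of the investigation period.
The date payment becomes effective: January 6, 2023 + 79 days = March 26, 2023. That falls on a Sunday, so it rolls to the next business day, Monday, March 27, 2023.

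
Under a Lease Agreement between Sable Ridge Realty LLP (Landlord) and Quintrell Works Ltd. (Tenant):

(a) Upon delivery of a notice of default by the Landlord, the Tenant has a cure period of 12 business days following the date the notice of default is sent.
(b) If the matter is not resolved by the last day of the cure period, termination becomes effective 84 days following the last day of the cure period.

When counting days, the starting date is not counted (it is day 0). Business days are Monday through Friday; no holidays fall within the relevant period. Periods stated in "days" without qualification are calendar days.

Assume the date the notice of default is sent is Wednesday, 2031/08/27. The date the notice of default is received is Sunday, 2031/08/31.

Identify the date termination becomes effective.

2031/12/05

The last day of the cure period: 12 business days after Wednesday, 2031/08/27, skipping weekends — Aug 28, Aug 29, Sep 1, Sep 2, …, Sep 10, Sep 11, Sep 12 — lands on Friday, 2031/09/12.
The date termination becomes effective: 2031/09/12 + 84 days = 2031/12/05.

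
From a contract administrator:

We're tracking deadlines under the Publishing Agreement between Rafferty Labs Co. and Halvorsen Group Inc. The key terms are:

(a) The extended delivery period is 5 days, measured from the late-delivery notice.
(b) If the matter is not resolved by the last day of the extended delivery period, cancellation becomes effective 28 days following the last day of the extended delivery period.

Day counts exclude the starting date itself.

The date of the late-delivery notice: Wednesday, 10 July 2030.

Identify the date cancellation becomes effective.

12 August 2030

The last day of the extended delivery period: 10 July 2030 + 5 days = 15 July 2030.
The date cancellation becomes effective: 15 July 2030 + 28 days = 12 August 2030.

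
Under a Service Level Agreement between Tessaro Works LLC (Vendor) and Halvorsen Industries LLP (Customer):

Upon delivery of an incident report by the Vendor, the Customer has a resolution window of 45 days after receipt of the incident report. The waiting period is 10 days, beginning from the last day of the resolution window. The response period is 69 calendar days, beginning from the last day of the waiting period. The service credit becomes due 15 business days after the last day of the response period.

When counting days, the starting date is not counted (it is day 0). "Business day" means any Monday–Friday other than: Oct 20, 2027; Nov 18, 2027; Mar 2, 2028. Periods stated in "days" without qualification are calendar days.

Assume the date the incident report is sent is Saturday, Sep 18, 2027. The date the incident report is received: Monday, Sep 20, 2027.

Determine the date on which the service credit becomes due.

Feb 11, 2028

The last day of the resolution window: Sep 20, 2027 + 45 days = Nov 4, 2027.
Adding 10 calendar days to Nov 4, 2027 gives Nov 14, 2027, which is the last day of the waiting period.
The last day of the response period: 69 calendar days after Nov 14, 2027 is Jan 22, 2028.
The date on which the service credit becomes due: counting 15 business days from Saturday, Jan 22, 2028 (Jan 24, Jan 25, Jan 26, Jan 27, …, Feb 9, Feb 10, Feb 11, skipping weekends) reaches Friday, Feb 11, 2028.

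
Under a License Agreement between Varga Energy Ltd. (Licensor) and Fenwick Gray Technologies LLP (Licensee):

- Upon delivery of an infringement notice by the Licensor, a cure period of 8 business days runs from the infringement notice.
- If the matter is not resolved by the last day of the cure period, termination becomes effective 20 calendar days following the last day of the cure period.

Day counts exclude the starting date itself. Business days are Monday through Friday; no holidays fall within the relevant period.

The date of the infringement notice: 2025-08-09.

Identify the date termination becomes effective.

2025-09-09

The last day of the cure period: 8 business days after Saturday, 2025-08-09, skipping weekends — Aug 11, Aug 12, Aug 13, Aug 14, Aug 15, Aug 18, Aug 19, Aug 20 — lands on Wednesday, 2025-08-20.
Adding 20 calendar days to 2025-08-20 gives 2025-09-09, which is the date termination becomes effective.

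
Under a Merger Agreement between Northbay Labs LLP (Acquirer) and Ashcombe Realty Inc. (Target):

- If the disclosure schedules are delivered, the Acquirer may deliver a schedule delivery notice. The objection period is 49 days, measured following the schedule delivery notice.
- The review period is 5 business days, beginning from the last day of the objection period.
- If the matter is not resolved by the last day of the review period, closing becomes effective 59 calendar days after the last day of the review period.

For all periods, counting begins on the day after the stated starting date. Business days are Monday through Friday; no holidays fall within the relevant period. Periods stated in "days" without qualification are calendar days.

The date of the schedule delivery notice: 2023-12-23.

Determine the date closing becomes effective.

The last day of the objection period: 2023-12-23 + 49 days = 2024-02-10.
The last day of the review period: counting 5 business days from Saturday, 2024-02-10 (Feb 12, Feb 13, Feb 14, Feb 15, Feb 16, skipping weekends) reaches Friday, 2024-02-16.
The date closing becomes effective: 2024-02-16 + 59 days = 2024-04-15.

2024-04-15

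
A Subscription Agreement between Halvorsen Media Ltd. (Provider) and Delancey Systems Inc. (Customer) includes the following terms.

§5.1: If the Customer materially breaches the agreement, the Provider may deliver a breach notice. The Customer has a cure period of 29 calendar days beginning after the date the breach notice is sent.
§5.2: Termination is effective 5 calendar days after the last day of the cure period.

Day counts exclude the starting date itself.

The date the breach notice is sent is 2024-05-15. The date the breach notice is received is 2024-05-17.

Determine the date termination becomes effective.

2024-06-18

The last day of the cure period: 29 calendar days after 2024-05-15 is 2024-06-13.
Adding 5 calendar days to 2024-06-13 gives 2024-06-18, which is the date termination becomes effective.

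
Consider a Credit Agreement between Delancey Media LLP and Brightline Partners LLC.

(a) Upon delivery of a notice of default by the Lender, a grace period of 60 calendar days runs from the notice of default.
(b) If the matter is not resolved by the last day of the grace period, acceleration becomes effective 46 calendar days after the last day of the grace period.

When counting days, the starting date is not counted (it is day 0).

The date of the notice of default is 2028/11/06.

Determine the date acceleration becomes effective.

The last day of the grace period: 2028/11/06 + 60 days = 2029/01/05.
The date acceleration becomes effective: 46 calendar days after 2029/01/05 is 2029/02/20.

2029/02/20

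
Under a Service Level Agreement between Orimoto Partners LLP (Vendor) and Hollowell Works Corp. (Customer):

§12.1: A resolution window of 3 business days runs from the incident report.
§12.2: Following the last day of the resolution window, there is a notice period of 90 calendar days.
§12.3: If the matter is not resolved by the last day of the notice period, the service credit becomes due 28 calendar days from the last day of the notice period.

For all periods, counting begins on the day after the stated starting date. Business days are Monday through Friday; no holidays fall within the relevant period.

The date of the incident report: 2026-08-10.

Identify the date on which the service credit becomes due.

2026-12-09

The last day of the resolution window: counting 3 business days from Monday, 2026-08-10 (Aug 11, Aug 12, Aug 13, skipping weekends) reaches Thursday, 2026-08-13.
The last day of the notice period: 90 calendar days after 2026-08-13 is 2026-11-11.
Adding 28 calendar days to 2026-11-11 gives 2026-12-09, which is the date on which the service credit becomes due.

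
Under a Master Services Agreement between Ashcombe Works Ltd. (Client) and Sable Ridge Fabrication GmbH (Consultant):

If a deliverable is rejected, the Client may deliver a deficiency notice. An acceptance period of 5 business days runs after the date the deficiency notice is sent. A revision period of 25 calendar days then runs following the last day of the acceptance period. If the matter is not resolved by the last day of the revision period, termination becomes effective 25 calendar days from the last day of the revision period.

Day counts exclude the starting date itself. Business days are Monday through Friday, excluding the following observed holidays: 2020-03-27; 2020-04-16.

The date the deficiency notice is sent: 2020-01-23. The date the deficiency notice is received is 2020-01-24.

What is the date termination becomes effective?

The last day of the acceptance period: 5 business days after Thursday, 2020-01-23, skipping weekends — Jan 24, Jan 27, Jan 28, Jan 29, Jan 30 — lands on Thursday, 2020-01-30.
The last day of the revision period: 25 calendar days after 2020-01-30 is 2020-02-24.
The date termination becomes effective: 2020-02-24 + 25 days = 2020-03-20.

2020-03-20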